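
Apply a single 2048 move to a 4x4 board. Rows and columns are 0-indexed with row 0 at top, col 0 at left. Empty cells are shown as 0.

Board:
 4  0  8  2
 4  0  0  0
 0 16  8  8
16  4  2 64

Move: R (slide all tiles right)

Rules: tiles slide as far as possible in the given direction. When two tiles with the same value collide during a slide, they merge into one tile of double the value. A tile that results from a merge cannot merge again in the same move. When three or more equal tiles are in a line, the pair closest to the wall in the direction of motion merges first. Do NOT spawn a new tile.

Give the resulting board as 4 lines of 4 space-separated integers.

Answer:  0  4  8  2
 0  0  0  4
 0  0 16 16
16  4  2 64

Derivation:
Slide right:
row 0: [4, 0, 8, 2] -> [0, 4, 8, 2]
row 1: [4, 0, 0, 0] -> [0, 0, 0, 4]
row 2: [0, 16, 8, 8] -> [0, 0, 16, 16]
row 3: [16, 4, 2, 64] -> [16, 4, 2, 64]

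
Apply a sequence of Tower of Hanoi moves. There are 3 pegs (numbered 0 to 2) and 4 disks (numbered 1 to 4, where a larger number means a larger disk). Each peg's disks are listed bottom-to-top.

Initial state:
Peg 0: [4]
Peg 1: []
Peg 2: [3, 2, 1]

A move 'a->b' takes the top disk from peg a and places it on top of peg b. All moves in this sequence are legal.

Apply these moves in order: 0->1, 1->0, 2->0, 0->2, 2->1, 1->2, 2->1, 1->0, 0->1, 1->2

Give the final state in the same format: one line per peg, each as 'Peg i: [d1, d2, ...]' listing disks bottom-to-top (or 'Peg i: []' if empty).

After move 1 (0->1):
Peg 0: []
Peg 1: [4]
Peg 2: [3, 2, 1]

After move 2 (1->0):
Peg 0: [4]
Peg 1: []
Peg 2: [3, 2, 1]

After move 3 (2->0):
Peg 0: [4, 1]
Peg 1: []
Peg 2: [3, 2]

After move 4 (0->2):
Peg 0: [4]
Peg 1: []
Peg 2: [3, 2, 1]

After move 5 (2->1):
Peg 0: [4]
Peg 1: [1]
Peg 2: [3, 2]

After move 6 (1->2):
Peg 0: [4]
Peg 1: []
Peg 2: [3, 2, 1]

After move 7 (2->1):
Peg 0: [4]
Peg 1: [1]
Peg 2: [3, 2]

After move 8 (1->0):
Peg 0: [4, 1]
Peg 1: []
Peg 2: [3, 2]

After move 9 (0->1):
Peg 0: [4]
Peg 1: [1]
Peg 2: [3, 2]

After move 10 (1->2):
Peg 0: [4]
Peg 1: []
Peg 2: [3, 2, 1]

Answer: Peg 0: [4]
Peg 1: []
Peg 2: [3, 2, 1]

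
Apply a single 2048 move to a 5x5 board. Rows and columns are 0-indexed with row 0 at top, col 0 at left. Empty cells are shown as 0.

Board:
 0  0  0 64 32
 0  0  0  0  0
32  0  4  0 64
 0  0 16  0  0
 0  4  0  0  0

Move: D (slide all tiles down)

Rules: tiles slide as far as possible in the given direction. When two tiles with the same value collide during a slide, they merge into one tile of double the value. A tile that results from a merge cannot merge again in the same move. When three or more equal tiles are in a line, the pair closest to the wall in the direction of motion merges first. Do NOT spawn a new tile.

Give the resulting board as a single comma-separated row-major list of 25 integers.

Slide down:
col 0: [0, 0, 32, 0, 0] -> [0, 0, 0, 0, 32]
col 1: [0, 0, 0, 0, 4] -> [0, 0, 0, 0, 4]
col 2: [0, 0, 4, 16, 0] -> [0, 0, 0, 4, 16]
col 3: [64, 0, 0, 0, 0] -> [0, 0, 0, 0, 64]
col 4: [32, 0, 64, 0, 0] -> [0, 0, 0, 32, 64]

Answer: 0, 0, 0, 0, 0, 0, 0, 0, 0, 0, 0, 0, 0, 0, 0, 0, 0, 4, 0, 32, 32, 4, 16, 64, 64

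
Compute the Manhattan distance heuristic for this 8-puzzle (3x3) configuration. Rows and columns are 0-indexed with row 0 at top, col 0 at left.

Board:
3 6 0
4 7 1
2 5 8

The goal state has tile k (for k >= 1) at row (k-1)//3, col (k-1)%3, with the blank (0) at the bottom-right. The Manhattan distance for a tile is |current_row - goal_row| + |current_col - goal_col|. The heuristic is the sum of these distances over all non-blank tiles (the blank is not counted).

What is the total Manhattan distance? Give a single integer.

Answer: 14

Derivation:
Tile 3: at (0,0), goal (0,2), distance |0-0|+|0-2| = 2
Tile 6: at (0,1), goal (1,2), distance |0-1|+|1-2| = 2
Tile 4: at (1,0), goal (1,0), distance |1-1|+|0-0| = 0
Tile 7: at (1,1), goal (2,0), distance |1-2|+|1-0| = 2
Tile 1: at (1,2), goal (0,0), distance |1-0|+|2-0| = 3
Tile 2: at (2,0), goal (0,1), distance |2-0|+|0-1| = 3
Tile 5: at (2,1), goal (1,1), distance |2-1|+|1-1| = 1
Tile 8: at (2,2), goal (2,1), distance |2-2|+|2-1| = 1
Sum: 2 + 2 + 0 + 2 + 3 + 3 + 1 + 1 = 14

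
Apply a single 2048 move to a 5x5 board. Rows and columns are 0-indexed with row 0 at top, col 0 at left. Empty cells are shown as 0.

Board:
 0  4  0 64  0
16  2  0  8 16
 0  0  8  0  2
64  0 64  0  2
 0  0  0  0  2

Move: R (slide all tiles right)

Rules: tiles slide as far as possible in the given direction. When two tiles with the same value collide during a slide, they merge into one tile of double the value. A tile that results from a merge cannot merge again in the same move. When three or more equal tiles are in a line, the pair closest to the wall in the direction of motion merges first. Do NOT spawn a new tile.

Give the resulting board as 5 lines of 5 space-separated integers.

Answer:   0   0   0   4  64
  0  16   2   8  16
  0   0   0   8   2
  0   0   0 128   2
  0   0   0   0   2

Derivation:
Slide right:
row 0: [0, 4, 0, 64, 0] -> [0, 0, 0, 4, 64]
row 1: [16, 2, 0, 8, 16] -> [0, 16, 2, 8, 16]
row 2: [0, 0, 8, 0, 2] -> [0, 0, 0, 8, 2]
row 3: [64, 0, 64, 0, 2] -> [0, 0, 0, 128, 2]
row 4: [0, 0, 0, 0, 2] -> [0, 0, 0, 0, 2]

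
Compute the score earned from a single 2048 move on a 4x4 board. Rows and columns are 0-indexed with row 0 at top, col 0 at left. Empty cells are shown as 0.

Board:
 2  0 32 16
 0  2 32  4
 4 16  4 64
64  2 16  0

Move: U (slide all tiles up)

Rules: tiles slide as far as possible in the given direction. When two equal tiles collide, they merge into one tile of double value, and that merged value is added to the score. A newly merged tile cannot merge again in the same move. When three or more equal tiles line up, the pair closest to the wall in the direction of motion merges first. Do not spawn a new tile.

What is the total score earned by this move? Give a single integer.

Slide up:
col 0: [2, 0, 4, 64] -> [2, 4, 64, 0]  score +0 (running 0)
col 1: [0, 2, 16, 2] -> [2, 16, 2, 0]  score +0 (running 0)
col 2: [32, 32, 4, 16] -> [64, 4, 16, 0]  score +64 (running 64)
col 3: [16, 4, 64, 0] -> [16, 4, 64, 0]  score +0 (running 64)
Board after move:
 2  2 64 16
 4 16  4  4
64  2 16 64
 0  0  0  0

Answer: 64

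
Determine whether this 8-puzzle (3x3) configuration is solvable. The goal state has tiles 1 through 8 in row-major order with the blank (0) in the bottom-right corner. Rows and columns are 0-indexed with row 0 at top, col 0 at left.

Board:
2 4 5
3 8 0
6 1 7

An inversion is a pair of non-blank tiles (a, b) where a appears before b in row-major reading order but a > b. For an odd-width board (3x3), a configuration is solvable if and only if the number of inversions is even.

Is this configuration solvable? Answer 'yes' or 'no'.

Answer: yes

Derivation:
Inversions (pairs i<j in row-major order where tile[i] > tile[j] > 0): 10
10 is even, so the puzzle is solvable.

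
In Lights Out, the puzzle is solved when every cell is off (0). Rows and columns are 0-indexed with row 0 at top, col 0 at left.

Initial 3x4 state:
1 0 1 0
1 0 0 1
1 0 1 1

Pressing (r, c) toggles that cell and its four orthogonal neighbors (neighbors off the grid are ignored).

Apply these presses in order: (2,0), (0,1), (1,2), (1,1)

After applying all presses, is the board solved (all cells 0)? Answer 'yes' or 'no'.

After press 1 at (2,0):
1 0 1 0
0 0 0 1
0 1 1 1

After press 2 at (0,1):
0 1 0 0
0 1 0 1
0 1 1 1

After press 3 at (1,2):
0 1 1 0
0 0 1 0
0 1 0 1

After press 4 at (1,1):
0 0 1 0
1 1 0 0
0 0 0 1

Lights still on: 4

Answer: no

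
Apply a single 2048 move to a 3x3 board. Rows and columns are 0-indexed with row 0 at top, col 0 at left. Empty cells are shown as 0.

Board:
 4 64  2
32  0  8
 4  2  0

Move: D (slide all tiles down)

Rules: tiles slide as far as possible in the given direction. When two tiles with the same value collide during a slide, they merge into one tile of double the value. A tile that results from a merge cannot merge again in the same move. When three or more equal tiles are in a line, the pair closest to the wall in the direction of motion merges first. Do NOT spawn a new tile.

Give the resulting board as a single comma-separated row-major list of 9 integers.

Answer: 4, 0, 0, 32, 64, 2, 4, 2, 8

Derivation:
Slide down:
col 0: [4, 32, 4] -> [4, 32, 4]
col 1: [64, 0, 2] -> [0, 64, 2]
col 2: [2, 8, 0] -> [0, 2, 8]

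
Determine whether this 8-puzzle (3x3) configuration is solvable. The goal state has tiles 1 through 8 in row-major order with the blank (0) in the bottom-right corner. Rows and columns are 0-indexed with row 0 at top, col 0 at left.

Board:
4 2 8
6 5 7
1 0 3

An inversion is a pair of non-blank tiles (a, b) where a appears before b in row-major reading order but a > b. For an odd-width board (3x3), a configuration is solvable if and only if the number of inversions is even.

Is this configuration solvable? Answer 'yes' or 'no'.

Inversions (pairs i<j in row-major order where tile[i] > tile[j] > 0): 16
16 is even, so the puzzle is solvable.

Answer: yes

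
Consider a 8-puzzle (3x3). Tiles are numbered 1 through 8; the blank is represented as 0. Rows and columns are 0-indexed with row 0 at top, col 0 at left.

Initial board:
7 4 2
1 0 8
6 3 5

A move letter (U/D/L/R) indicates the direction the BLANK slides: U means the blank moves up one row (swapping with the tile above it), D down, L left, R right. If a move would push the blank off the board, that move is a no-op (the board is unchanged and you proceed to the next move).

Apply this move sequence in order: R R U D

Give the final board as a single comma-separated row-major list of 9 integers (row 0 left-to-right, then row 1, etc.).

After move 1 (R):
7 4 2
1 8 0
6 3 5

After move 2 (R):
7 4 2
1 8 0
6 3 5

After move 3 (U):
7 4 0
1 8 2
6 3 5

After move 4 (D):
7 4 2
1 8 0
6 3 5

Answer: 7, 4, 2, 1, 8, 0, 6, 3, 5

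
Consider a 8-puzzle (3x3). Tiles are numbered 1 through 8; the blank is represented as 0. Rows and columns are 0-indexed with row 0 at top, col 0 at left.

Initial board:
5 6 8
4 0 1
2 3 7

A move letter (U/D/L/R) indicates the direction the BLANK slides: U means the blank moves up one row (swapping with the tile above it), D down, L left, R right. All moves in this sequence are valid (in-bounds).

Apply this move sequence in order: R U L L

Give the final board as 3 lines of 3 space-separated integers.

Answer: 0 5 6
4 1 8
2 3 7

Derivation:
After move 1 (R):
5 6 8
4 1 0
2 3 7

After move 2 (U):
5 6 0
4 1 8
2 3 7

After move 3 (L):
5 0 6
4 1 8
2 3 7

After move 4 (L):
0 5 6
4 1 8
2 3 7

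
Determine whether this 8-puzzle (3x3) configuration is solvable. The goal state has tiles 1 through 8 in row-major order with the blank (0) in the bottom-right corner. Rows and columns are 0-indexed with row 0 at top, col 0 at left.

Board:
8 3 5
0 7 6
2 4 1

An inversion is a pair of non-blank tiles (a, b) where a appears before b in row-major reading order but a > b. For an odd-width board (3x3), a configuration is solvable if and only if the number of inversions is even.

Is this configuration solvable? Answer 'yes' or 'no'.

Inversions (pairs i<j in row-major order where tile[i] > tile[j] > 0): 21
21 is odd, so the puzzle is not solvable.

Answer: no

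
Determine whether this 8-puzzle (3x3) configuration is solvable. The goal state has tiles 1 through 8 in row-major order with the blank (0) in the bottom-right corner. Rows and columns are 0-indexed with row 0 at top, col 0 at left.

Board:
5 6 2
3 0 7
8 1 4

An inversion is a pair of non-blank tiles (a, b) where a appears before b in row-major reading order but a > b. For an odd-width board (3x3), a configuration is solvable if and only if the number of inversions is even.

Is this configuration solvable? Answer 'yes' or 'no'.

Inversions (pairs i<j in row-major order where tile[i] > tile[j] > 0): 14
14 is even, so the puzzle is solvable.

Answer: yes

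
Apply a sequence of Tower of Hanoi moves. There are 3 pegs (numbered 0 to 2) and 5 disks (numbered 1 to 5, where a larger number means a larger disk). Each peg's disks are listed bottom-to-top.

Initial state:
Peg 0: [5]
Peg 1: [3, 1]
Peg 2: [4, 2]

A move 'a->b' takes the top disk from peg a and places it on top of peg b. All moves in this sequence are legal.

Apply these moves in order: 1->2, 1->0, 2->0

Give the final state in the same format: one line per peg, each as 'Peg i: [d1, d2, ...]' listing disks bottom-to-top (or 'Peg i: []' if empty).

Answer: Peg 0: [5, 3, 1]
Peg 1: []
Peg 2: [4, 2]

Derivation:
After move 1 (1->2):
Peg 0: [5]
Peg 1: [3]
Peg 2: [4, 2, 1]

After move 2 (1->0):
Peg 0: [5, 3]
Peg 1: []
Peg 2: [4, 2, 1]

After move 3 (2->0):
Peg 0: [5, 3, 1]
Peg 1: []
Peg 2: [4, 2]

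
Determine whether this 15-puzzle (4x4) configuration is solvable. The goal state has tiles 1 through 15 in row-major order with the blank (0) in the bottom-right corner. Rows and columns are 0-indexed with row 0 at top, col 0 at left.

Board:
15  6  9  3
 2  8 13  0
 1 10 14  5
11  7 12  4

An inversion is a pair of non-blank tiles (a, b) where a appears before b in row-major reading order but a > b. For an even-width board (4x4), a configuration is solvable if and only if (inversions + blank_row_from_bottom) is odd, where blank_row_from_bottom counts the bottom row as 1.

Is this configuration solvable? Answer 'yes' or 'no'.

Answer: no

Derivation:
Inversions: 53
Blank is in row 1 (0-indexed from top), which is row 3 counting from the bottom (bottom = 1).
53 + 3 = 56, which is even, so the puzzle is not solvable.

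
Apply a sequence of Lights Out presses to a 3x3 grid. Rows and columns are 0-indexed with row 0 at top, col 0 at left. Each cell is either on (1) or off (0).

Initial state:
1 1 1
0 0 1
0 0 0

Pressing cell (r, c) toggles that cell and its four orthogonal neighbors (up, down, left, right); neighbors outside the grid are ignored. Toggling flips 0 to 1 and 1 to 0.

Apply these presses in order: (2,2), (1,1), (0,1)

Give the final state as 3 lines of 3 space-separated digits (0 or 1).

Answer: 0 1 0
1 0 1
0 0 1

Derivation:
After press 1 at (2,2):
1 1 1
0 0 0
0 1 1

After press 2 at (1,1):
1 0 1
1 1 1
0 0 1

After press 3 at (0,1):
0 1 0
1 0 1
0 0 1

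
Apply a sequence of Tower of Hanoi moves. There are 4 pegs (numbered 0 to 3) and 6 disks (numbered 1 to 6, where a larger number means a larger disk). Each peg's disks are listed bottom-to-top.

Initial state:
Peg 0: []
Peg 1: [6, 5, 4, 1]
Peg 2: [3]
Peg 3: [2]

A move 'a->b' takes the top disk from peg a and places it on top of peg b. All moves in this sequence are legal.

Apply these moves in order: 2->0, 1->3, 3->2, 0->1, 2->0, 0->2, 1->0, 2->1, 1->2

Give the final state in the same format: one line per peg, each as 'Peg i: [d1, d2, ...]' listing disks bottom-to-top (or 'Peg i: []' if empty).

After move 1 (2->0):
Peg 0: [3]
Peg 1: [6, 5, 4, 1]
Peg 2: []
Peg 3: [2]

After move 2 (1->3):
Peg 0: [3]
Peg 1: [6, 5, 4]
Peg 2: []
Peg 3: [2, 1]

After move 3 (3->2):
Peg 0: [3]
Peg 1: [6, 5, 4]
Peg 2: [1]
Peg 3: [2]

After move 4 (0->1):
Peg 0: []
Peg 1: [6, 5, 4, 3]
Peg 2: [1]
Peg 3: [2]

After move 5 (2->0):
Peg 0: [1]
Peg 1: [6, 5, 4, 3]
Peg 2: []
Peg 3: [2]

After move 6 (0->2):
Peg 0: []
Peg 1: [6, 5, 4, 3]
Peg 2: [1]
Peg 3: [2]

After move 7 (1->0):
Peg 0: [3]
Peg 1: [6, 5, 4]
Peg 2: [1]
Peg 3: [2]

After move 8 (2->1):
Peg 0: [3]
Peg 1: [6, 5, 4, 1]
Peg 2: []
Peg 3: [2]

After move 9 (1->2):
Peg 0: [3]
Peg 1: [6, 5, 4]
Peg 2: [1]
Peg 3: [2]

Answer: Peg 0: [3]
Peg 1: [6, 5, 4]
Peg 2: [1]
Peg 3: [2]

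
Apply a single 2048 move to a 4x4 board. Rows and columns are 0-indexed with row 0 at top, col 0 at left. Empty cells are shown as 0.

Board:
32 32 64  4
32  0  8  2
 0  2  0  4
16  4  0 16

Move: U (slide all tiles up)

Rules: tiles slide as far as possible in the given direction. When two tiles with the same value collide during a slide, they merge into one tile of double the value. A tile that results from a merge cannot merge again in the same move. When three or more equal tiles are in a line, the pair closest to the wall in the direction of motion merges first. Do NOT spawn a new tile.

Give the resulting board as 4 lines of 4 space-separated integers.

Answer: 64 32 64  4
16  2  8  2
 0  4  0  4
 0  0  0 16

Derivation:
Slide up:
col 0: [32, 32, 0, 16] -> [64, 16, 0, 0]
col 1: [32, 0, 2, 4] -> [32, 2, 4, 0]
col 2: [64, 8, 0, 0] -> [64, 8, 0, 0]
col 3: [4, 2, 4, 16] -> [4, 2, 4, 16]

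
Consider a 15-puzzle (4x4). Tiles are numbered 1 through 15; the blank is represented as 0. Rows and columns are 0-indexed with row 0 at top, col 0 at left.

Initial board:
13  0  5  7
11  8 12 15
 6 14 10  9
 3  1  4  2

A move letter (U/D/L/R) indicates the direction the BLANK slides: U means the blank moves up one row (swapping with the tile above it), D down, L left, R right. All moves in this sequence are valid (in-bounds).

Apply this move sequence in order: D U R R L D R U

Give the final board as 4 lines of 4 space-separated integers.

Answer: 13  5 12  0
11  8 15  7
 6 14 10  9
 3  1  4  2

Derivation:
After move 1 (D):
13  8  5  7
11  0 12 15
 6 14 10  9
 3  1  4  2

After move 2 (U):
13  0  5  7
11  8 12 15
 6 14 10  9
 3  1  4  2

After move 3 (R):
13  5  0  7
11  8 12 15
 6 14 10  9
 3  1  4  2

After move 4 (R):
13  5  7  0
11  8 12 15
 6 14 10  9
 3  1  4  2

After move 5 (L):
13  5  0  7
11  8 12 15
 6 14 10  9
 3  1  4  2

After move 6 (D):
13  5 12  7
11  8  0 15
 6 14 10  9
 3  1  4  2

After move 7 (R):
13  5 12  7
11  8 15  0
 6 14 10  9
 3  1  4  2

After move 8 (U):
13  5 12  0
11  8 15  7
 6 14 10  9
 3  1  4  2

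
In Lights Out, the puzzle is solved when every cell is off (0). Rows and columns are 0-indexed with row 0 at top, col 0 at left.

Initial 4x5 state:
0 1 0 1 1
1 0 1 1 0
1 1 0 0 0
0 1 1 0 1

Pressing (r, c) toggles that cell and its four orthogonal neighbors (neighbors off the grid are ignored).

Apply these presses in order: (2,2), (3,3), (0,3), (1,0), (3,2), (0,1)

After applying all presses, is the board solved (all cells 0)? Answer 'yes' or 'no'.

After press 1 at (2,2):
0 1 0 1 1
1 0 0 1 0
1 0 1 1 0
0 1 0 0 1

After press 2 at (3,3):
0 1 0 1 1
1 0 0 1 0
1 0 1 0 0
0 1 1 1 0

After press 3 at (0,3):
0 1 1 0 0
1 0 0 0 0
1 0 1 0 0
0 1 1 1 0

After press 4 at (1,0):
1 1 1 0 0
0 1 0 0 0
0 0 1 0 0
0 1 1 1 0

After press 5 at (3,2):
1 1 1 0 0
0 1 0 0 0
0 0 0 0 0
0 0 0 0 0

After press 6 at (0,1):
0 0 0 0 0
0 0 0 0 0
0 0 0 0 0
0 0 0 0 0

Lights still on: 0

Answer: yes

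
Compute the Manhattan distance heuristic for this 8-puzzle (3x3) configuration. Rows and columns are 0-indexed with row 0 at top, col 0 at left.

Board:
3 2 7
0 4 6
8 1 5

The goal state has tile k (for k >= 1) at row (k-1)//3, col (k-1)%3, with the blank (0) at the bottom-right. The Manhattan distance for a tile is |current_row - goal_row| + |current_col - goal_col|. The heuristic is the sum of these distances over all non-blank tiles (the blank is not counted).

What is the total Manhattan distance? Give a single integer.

Answer: 13

Derivation:
Tile 3: (0,0)->(0,2) = 2
Tile 2: (0,1)->(0,1) = 0
Tile 7: (0,2)->(2,0) = 4
Tile 4: (1,1)->(1,0) = 1
Tile 6: (1,2)->(1,2) = 0
Tile 8: (2,0)->(2,1) = 1
Tile 1: (2,1)->(0,0) = 3
Tile 5: (2,2)->(1,1) = 2
Sum: 2 + 0 + 4 + 1 + 0 + 1 + 3 + 2 = 13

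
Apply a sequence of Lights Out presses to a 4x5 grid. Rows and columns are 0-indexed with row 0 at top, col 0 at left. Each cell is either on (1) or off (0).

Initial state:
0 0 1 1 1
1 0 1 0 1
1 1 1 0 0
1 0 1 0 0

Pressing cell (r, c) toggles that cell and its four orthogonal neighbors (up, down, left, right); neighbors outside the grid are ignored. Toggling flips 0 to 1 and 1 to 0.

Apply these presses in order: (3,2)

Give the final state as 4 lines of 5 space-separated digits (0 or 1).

After press 1 at (3,2):
0 0 1 1 1
1 0 1 0 1
1 1 0 0 0
1 1 0 1 0

Answer: 0 0 1 1 1
1 0 1 0 1
1 1 0 0 0
1 1 0 1 0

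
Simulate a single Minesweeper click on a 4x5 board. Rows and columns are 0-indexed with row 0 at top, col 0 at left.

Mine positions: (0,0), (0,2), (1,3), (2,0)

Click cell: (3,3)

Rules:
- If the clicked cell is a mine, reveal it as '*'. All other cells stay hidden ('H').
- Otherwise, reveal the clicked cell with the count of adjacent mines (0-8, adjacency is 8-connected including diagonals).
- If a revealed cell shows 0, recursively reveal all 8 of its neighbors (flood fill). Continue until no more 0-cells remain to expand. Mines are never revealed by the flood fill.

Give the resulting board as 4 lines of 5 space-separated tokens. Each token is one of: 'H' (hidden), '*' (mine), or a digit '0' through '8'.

H H H H H
H H H H H
H 1 1 1 1
H 1 0 0 0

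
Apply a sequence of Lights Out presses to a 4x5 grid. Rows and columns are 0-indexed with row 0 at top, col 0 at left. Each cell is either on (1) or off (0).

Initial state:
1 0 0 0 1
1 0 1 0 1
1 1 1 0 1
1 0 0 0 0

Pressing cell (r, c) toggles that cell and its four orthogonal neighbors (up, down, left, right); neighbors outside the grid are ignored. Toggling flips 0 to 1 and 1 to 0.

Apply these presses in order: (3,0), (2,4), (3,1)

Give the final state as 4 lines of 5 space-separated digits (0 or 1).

Answer: 1 0 0 0 1
1 0 1 0 0
0 0 1 1 0
1 0 1 0 1

Derivation:
After press 1 at (3,0):
1 0 0 0 1
1 0 1 0 1
0 1 1 0 1
0 1 0 0 0

After press 2 at (2,4):
1 0 0 0 1
1 0 1 0 0
0 1 1 1 0
0 1 0 0 1

After press 3 at (3,1):
1 0 0 0 1
1 0 1 0 0
0 0 1 1 0
1 0 1 0 1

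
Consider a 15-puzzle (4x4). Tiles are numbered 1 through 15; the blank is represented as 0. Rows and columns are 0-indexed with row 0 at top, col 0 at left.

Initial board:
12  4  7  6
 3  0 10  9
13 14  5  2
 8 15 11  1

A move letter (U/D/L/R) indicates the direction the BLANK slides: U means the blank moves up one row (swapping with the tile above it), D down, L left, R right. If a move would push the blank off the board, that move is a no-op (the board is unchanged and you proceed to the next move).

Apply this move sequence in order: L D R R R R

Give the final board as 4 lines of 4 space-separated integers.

Answer: 12  4  7  6
13  3 10  9
14  5  2  0
 8 15 11  1

Derivation:
After move 1 (L):
12  4  7  6
 0  3 10  9
13 14  5  2
 8 15 11  1

After move 2 (D):
12  4  7  6
13  3 10  9
 0 14  5  2
 8 15 11  1

After move 3 (R):
12  4  7  6
13  3 10  9
14  0  5  2
 8 15 11  1

After move 4 (R):
12  4  7  6
13  3 10  9
14  5  0  2
 8 15 11  1

After move 5 (R):
12  4  7  6
13  3 10  9
14  5  2  0
 8 15 11  1

After move 6 (R):
12  4  7  6
13  3 10  9
14  5  2  0
 8 15 11  1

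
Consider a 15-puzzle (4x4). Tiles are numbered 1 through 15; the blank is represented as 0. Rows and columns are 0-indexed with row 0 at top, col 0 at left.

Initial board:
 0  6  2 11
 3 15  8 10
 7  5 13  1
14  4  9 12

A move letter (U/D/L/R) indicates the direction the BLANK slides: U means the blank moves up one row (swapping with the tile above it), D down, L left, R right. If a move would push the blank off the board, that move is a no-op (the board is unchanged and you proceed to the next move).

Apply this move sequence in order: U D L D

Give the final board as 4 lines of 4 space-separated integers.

Answer:  3  6  2 11
 7 15  8 10
 0  5 13  1
14  4  9 12

Derivation:
After move 1 (U):
 0  6  2 11
 3 15  8 10
 7  5 13  1
14  4  9 12

After move 2 (D):
 3  6  2 11
 0 15  8 10
 7  5 13  1
14  4  9 12

After move 3 (L):
 3  6  2 11
 0 15  8 10
 7  5 13  1
14  4  9 12

After move 4 (D):
 3  6  2 11
 7 15  8 10
 0  5 13  1
14  4  9 12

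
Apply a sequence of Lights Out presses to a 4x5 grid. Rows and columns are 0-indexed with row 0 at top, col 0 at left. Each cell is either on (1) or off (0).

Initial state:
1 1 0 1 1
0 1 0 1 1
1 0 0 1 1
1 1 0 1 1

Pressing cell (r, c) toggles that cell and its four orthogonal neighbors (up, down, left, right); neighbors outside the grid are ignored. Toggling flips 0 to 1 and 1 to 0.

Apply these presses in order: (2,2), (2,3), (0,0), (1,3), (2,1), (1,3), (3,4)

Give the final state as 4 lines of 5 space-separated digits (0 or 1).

Answer: 0 0 0 1 1
1 0 1 0 1
0 0 1 1 1
1 0 1 1 0

Derivation:
After press 1 at (2,2):
1 1 0 1 1
0 1 1 1 1
1 1 1 0 1
1 1 1 1 1

After press 2 at (2,3):
1 1 0 1 1
0 1 1 0 1
1 1 0 1 0
1 1 1 0 1

After press 3 at (0,0):
0 0 0 1 1
1 1 1 0 1
1 1 0 1 0
1 1 1 0 1

After press 4 at (1,3):
0 0 0 0 1
1 1 0 1 0
1 1 0 0 0
1 1 1 0 1

After press 5 at (2,1):
0 0 0 0 1
1 0 0 1 0
0 0 1 0 0
1 0 1 0 1

After press 6 at (1,3):
0 0 0 1 1
1 0 1 0 1
0 0 1 1 0
1 0 1 0 1

After press 7 at (3,4):
0 0 0 1 1
1 0 1 0 1
0 0 1 1 1
1 0 1 1 0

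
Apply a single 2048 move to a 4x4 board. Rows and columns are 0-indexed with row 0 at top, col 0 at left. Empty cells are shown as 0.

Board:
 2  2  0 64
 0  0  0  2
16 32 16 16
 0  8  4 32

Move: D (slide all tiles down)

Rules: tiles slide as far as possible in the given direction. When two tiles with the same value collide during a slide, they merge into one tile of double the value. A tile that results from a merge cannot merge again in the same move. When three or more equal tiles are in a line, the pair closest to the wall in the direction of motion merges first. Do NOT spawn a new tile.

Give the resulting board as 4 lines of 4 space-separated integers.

Slide down:
col 0: [2, 0, 16, 0] -> [0, 0, 2, 16]
col 1: [2, 0, 32, 8] -> [0, 2, 32, 8]
col 2: [0, 0, 16, 4] -> [0, 0, 16, 4]
col 3: [64, 2, 16, 32] -> [64, 2, 16, 32]

Answer:  0  0  0 64
 0  2  0  2
 2 32 16 16
16  8  4 32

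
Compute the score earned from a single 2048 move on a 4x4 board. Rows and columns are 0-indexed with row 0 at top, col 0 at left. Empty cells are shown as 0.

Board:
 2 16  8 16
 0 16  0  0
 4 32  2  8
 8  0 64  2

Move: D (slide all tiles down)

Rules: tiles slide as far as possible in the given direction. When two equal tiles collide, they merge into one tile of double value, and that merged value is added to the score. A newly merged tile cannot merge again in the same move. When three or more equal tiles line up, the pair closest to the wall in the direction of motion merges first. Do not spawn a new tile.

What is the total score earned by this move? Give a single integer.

Slide down:
col 0: [2, 0, 4, 8] -> [0, 2, 4, 8]  score +0 (running 0)
col 1: [16, 16, 32, 0] -> [0, 0, 32, 32]  score +32 (running 32)
col 2: [8, 0, 2, 64] -> [0, 8, 2, 64]  score +0 (running 32)
col 3: [16, 0, 8, 2] -> [0, 16, 8, 2]  score +0 (running 32)
Board after move:
 0  0  0  0
 2  0  8 16
 4 32  2  8
 8 32 64  2

Answer: 32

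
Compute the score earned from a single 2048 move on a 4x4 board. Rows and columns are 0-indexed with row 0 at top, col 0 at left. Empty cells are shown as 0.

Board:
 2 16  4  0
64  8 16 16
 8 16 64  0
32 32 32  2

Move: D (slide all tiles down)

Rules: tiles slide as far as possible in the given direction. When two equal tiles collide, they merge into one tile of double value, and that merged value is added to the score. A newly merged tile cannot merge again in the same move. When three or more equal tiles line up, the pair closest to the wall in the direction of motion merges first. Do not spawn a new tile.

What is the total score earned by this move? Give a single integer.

Answer: 0

Derivation:
Slide down:
col 0: [2, 64, 8, 32] -> [2, 64, 8, 32]  score +0 (running 0)
col 1: [16, 8, 16, 32] -> [16, 8, 16, 32]  score +0 (running 0)
col 2: [4, 16, 64, 32] -> [4, 16, 64, 32]  score +0 (running 0)
col 3: [0, 16, 0, 2] -> [0, 0, 16, 2]  score +0 (running 0)
Board after move:
 2 16  4  0
64  8 16  0
 8 16 64 16
32 32 32  2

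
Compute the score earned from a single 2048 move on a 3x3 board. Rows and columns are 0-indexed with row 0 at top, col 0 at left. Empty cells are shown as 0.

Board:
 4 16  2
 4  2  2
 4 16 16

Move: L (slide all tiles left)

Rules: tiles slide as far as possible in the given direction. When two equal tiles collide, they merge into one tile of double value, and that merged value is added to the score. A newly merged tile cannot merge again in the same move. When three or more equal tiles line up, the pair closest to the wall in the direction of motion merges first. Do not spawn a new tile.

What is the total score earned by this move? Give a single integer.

Slide left:
row 0: [4, 16, 2] -> [4, 16, 2]  score +0 (running 0)
row 1: [4, 2, 2] -> [4, 4, 0]  score +4 (running 4)
row 2: [4, 16, 16] -> [4, 32, 0]  score +32 (running 36)
Board after move:
 4 16  2
 4  4  0
 4 32  0

Answer: 36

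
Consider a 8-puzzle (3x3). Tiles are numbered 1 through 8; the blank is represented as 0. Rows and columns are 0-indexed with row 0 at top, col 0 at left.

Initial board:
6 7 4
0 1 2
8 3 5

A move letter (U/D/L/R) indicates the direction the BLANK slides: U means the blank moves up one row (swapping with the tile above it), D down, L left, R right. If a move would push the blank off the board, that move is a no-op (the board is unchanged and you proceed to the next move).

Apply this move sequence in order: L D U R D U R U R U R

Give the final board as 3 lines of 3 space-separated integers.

After move 1 (L):
6 7 4
0 1 2
8 3 5

After move 2 (D):
6 7 4
8 1 2
0 3 5

After move 3 (U):
6 7 4
0 1 2
8 3 5

After move 4 (R):
6 7 4
1 0 2
8 3 5

After move 5 (D):
6 7 4
1 3 2
8 0 5

After move 6 (U):
6 7 4
1 0 2
8 3 5

After move 7 (R):
6 7 4
1 2 0
8 3 5

After move 8 (U):
6 7 0
1 2 4
8 3 5

After move 9 (R):
6 7 0
1 2 4
8 3 5

After move 10 (U):
6 7 0
1 2 4
8 3 5

After move 11 (R):
6 7 0
1 2 4
8 3 5

Answer: 6 7 0
1 2 4
8 3 5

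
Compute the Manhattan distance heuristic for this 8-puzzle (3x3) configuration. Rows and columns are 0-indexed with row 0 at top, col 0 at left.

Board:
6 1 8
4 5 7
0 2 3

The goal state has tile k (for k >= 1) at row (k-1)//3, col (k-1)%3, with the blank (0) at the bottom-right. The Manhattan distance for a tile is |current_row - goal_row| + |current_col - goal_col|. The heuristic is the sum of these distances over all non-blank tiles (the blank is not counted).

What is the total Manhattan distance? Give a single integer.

Answer: 14

Derivation:
Tile 6: (0,0)->(1,2) = 3
Tile 1: (0,1)->(0,0) = 1
Tile 8: (0,2)->(2,1) = 3
Tile 4: (1,0)->(1,0) = 0
Tile 5: (1,1)->(1,1) = 0
Tile 7: (1,2)->(2,0) = 3
Tile 2: (2,1)->(0,1) = 2
Tile 3: (2,2)->(0,2) = 2
Sum: 3 + 1 + 3 + 0 + 0 + 3 + 2 + 2 = 14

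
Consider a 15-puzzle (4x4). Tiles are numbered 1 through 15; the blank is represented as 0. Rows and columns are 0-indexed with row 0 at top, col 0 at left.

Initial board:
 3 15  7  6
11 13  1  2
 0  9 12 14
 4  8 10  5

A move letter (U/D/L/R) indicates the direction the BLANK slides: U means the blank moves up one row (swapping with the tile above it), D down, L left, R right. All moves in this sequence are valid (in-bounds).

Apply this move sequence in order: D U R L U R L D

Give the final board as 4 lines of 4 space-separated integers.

Answer:  3 15  7  6
11 13  1  2
 0  9 12 14
 4  8 10  5

Derivation:
After move 1 (D):
 3 15  7  6
11 13  1  2
 4  9 12 14
 0  8 10  5

After move 2 (U):
 3 15  7  6
11 13  1  2
 0  9 12 14
 4  8 10  5

After move 3 (R):
 3 15  7  6
11 13  1  2
 9  0 12 14
 4  8 10  5

After move 4 (L):
 3 15  7  6
11 13  1  2
 0  9 12 14
 4  8 10  5

After move 5 (U):
 3 15  7  6
 0 13  1  2
11  9 12 14
 4  8 10  5

After move 6 (R):
 3 15  7  6
13  0  1  2
11  9 12 14
 4  8 10  5

After move 7 (L):
 3 15  7  6
 0 13  1  2
11  9 12 14
 4  8 10  5

After move 8 (D):
 3 15  7  6
11 13  1  2
 0  9 12 14
 4  8 10  5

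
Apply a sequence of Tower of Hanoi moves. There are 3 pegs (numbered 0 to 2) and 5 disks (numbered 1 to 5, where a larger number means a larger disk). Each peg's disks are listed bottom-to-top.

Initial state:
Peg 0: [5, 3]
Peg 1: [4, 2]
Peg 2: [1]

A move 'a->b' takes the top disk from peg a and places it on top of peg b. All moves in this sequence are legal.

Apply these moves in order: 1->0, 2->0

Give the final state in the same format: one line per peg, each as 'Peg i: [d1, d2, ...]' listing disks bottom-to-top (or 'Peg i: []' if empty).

Answer: Peg 0: [5, 3, 2, 1]
Peg 1: [4]
Peg 2: []

Derivation:
After move 1 (1->0):
Peg 0: [5, 3, 2]
Peg 1: [4]
Peg 2: [1]

After move 2 (2->0):
Peg 0: [5, 3, 2, 1]
Peg 1: [4]
Peg 2: []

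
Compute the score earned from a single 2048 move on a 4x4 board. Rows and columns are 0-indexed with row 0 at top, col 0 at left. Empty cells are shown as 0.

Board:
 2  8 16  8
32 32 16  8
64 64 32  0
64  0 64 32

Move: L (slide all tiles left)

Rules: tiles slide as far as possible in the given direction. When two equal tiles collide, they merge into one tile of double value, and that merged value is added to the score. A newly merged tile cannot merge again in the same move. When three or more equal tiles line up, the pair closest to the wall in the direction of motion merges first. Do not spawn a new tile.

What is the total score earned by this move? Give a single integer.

Answer: 320

Derivation:
Slide left:
row 0: [2, 8, 16, 8] -> [2, 8, 16, 8]  score +0 (running 0)
row 1: [32, 32, 16, 8] -> [64, 16, 8, 0]  score +64 (running 64)
row 2: [64, 64, 32, 0] -> [128, 32, 0, 0]  score +128 (running 192)
row 3: [64, 0, 64, 32] -> [128, 32, 0, 0]  score +128 (running 320)
Board after move:
  2   8  16   8
 64  16   8   0
128  32   0   0
128  32   0   0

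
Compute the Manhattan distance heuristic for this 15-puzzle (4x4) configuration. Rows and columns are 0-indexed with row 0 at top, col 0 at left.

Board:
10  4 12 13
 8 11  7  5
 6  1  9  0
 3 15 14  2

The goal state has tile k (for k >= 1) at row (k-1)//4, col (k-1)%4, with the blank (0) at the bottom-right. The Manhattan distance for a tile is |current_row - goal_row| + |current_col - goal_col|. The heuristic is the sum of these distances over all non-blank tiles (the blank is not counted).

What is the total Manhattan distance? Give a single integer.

Answer: 41

Derivation:
Tile 10: (0,0)->(2,1) = 3
Tile 4: (0,1)->(0,3) = 2
Tile 12: (0,2)->(2,3) = 3
Tile 13: (0,3)->(3,0) = 6
Tile 8: (1,0)->(1,3) = 3
Tile 11: (1,1)->(2,2) = 2
Tile 7: (1,2)->(1,2) = 0
Tile 5: (1,3)->(1,0) = 3
Tile 6: (2,0)->(1,1) = 2
Tile 1: (2,1)->(0,0) = 3
Tile 9: (2,2)->(2,0) = 2
Tile 3: (3,0)->(0,2) = 5
Tile 15: (3,1)->(3,2) = 1
Tile 14: (3,2)->(3,1) = 1
Tile 2: (3,3)->(0,1) = 5
Sum: 3 + 2 + 3 + 6 + 3 + 2 + 0 + 3 + 2 + 3 + 2 + 5 + 1 + 1 + 5 = 41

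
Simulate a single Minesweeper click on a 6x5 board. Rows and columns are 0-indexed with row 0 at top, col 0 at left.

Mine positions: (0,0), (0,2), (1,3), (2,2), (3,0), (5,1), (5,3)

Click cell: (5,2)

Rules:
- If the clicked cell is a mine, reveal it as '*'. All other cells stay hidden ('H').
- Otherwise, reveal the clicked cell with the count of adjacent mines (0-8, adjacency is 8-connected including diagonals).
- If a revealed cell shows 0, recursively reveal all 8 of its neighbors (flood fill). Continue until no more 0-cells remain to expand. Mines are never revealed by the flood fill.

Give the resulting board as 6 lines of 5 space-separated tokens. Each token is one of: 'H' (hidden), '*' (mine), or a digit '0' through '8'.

H H H H H
H H H H H
H H H H H
H H H H H
H H H H H
H H 2 H H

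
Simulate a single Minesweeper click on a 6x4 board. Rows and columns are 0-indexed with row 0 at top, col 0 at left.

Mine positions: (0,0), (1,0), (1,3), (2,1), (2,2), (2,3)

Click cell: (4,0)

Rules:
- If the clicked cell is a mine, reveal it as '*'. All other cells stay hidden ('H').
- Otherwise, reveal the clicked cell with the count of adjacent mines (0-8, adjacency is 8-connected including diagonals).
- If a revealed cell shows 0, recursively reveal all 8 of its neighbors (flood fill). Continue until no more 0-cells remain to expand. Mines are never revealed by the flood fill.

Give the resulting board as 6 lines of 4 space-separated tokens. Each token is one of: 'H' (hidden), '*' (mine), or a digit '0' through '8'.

H H H H
H H H H
H H H H
1 2 3 2
0 0 0 0
0 0 0 0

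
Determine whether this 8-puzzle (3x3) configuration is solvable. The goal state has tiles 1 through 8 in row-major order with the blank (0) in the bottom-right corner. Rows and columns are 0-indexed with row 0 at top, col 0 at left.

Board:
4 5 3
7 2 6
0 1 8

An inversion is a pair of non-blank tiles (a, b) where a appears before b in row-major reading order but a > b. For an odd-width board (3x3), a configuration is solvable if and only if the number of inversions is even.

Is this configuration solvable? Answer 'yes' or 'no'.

Inversions (pairs i<j in row-major order where tile[i] > tile[j] > 0): 13
13 is odd, so the puzzle is not solvable.

Answer: no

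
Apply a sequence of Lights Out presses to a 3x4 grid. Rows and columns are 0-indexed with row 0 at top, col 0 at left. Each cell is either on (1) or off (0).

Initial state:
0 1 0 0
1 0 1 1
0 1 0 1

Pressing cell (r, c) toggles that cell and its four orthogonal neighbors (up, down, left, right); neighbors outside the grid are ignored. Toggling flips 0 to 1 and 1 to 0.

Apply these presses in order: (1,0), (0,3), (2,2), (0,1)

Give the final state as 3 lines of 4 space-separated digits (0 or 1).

Answer: 0 0 0 1
0 0 0 0
1 0 1 0

Derivation:
After press 1 at (1,0):
1 1 0 0
0 1 1 1
1 1 0 1

After press 2 at (0,3):
1 1 1 1
0 1 1 0
1 1 0 1

After press 3 at (2,2):
1 1 1 1
0 1 0 0
1 0 1 0

After press 4 at (0,1):
0 0 0 1
0 0 0 0
1 0 1 0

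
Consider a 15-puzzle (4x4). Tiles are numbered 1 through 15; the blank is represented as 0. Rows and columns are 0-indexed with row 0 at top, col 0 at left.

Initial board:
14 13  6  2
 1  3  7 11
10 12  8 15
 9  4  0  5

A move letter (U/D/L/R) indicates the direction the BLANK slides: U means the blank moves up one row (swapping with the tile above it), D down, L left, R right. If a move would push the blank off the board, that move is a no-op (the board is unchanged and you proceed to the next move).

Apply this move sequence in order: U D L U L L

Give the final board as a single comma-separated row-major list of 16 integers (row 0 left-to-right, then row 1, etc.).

Answer: 14, 13, 6, 2, 1, 3, 7, 11, 0, 10, 8, 15, 9, 12, 4, 5

Derivation:
After move 1 (U):
14 13  6  2
 1  3  7 11
10 12  0 15
 9  4  8  5

After move 2 (D):
14 13  6  2
 1  3  7 11
10 12  8 15
 9  4  0  5

After move 3 (L):
14 13  6  2
 1  3  7 11
10 12  8 15
 9  0  4  5

After move 4 (U):
14 13  6  2
 1  3  7 11
10  0  8 15
 9 12  4  5

After move 5 (L):
14 13  6  2
 1  3  7 11
 0 10  8 15
 9 12  4  5

After move 6 (L):
14 13  6  2
 1  3  7 11
 0 10  8 15
 9 12  4  5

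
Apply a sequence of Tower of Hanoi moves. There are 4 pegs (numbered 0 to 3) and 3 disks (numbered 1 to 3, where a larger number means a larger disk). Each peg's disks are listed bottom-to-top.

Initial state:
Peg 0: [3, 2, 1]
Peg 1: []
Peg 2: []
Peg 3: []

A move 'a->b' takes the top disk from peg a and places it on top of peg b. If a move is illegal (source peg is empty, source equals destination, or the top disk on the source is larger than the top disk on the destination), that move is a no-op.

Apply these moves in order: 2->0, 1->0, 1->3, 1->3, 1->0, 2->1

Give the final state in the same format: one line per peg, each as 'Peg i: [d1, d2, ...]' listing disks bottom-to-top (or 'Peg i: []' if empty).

Answer: Peg 0: [3, 2, 1]
Peg 1: []
Peg 2: []
Peg 3: []

Derivation:
After move 1 (2->0):
Peg 0: [3, 2, 1]
Peg 1: []
Peg 2: []
Peg 3: []

After move 2 (1->0):
Peg 0: [3, 2, 1]
Peg 1: []
Peg 2: []
Peg 3: []

After move 3 (1->3):
Peg 0: [3, 2, 1]
Peg 1: []
Peg 2: []
Peg 3: []

After move 4 (1->3):
Peg 0: [3, 2, 1]
Peg 1: []
Peg 2: []
Peg 3: []

After move 5 (1->0):
Peg 0: [3, 2, 1]
Peg 1: []
Peg 2: []
Peg 3: []

After move 6 (2->1):
Peg 0: [3, 2, 1]
Peg 1: []
Peg 2: []
Peg 3: []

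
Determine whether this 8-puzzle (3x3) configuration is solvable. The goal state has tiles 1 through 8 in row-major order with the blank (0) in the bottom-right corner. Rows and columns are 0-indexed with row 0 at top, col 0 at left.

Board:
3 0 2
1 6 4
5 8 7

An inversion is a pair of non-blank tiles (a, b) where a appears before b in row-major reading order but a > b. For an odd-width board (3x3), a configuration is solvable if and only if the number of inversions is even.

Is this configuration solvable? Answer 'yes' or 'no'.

Answer: yes

Derivation:
Inversions (pairs i<j in row-major order where tile[i] > tile[j] > 0): 6
6 is even, so the puzzle is solvable.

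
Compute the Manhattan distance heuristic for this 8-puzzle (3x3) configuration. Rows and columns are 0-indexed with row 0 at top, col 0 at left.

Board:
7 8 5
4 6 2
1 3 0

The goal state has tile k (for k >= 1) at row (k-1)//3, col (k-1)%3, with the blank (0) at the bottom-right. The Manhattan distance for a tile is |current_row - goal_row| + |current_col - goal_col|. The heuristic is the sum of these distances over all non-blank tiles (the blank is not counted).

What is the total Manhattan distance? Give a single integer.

Tile 7: at (0,0), goal (2,0), distance |0-2|+|0-0| = 2
Tile 8: at (0,1), goal (2,1), distance |0-2|+|1-1| = 2
Tile 5: at (0,2), goal (1,1), distance |0-1|+|2-1| = 2
Tile 4: at (1,0), goal (1,0), distance |1-1|+|0-0| = 0
Tile 6: at (1,1), goal (1,2), distance |1-1|+|1-2| = 1
Tile 2: at (1,2), goal (0,1), distance |1-0|+|2-1| = 2
Tile 1: at (2,0), goal (0,0), distance |2-0|+|0-0| = 2
Tile 3: at (2,1), goal (0,2), distance |2-0|+|1-2| = 3
Sum: 2 + 2 + 2 + 0 + 1 + 2 + 2 + 3 = 14

Answer: 14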